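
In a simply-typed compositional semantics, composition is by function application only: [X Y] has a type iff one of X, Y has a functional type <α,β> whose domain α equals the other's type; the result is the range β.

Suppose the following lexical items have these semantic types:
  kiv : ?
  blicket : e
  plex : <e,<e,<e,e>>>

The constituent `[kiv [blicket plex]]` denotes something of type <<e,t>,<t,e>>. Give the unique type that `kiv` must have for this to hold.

<<e,<e,e>>,<<e,t>,<t,e>>>

[kiv [blicket plex]] must have type <<e,t>,<t,e>>. The sister [blicket plex] has type <e,<e,e>>; that is not a function onto <<e,t>,<t,e>>, so kiv must be the functor, of type <<e,<e,e>>,<<e,t>,<t,e>>>.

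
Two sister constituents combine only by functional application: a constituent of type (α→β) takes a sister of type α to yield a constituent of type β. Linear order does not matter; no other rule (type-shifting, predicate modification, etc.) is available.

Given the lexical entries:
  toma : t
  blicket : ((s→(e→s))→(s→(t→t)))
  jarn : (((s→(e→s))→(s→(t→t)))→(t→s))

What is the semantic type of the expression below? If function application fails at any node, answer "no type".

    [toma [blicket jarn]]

s

[blicket jarn] — jarn of type (((s→(e→s))→(s→(t→t)))→(t→s)) combines with blicket of type ((s→(e→s))→(s→(t→t))): type (t→s).
[toma [blicket jarn]] — [blicket jarn] of type (t→s) combines with toma of type t: type s.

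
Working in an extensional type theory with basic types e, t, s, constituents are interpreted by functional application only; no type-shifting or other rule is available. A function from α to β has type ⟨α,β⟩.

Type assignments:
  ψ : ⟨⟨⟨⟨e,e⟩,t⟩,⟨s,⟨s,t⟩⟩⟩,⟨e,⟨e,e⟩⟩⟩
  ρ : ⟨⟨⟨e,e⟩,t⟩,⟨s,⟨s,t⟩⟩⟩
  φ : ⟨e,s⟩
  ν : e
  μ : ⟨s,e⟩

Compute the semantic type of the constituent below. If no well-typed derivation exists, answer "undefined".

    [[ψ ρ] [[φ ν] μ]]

At [ψ ρ], ψ : ⟨⟨⟨⟨e,e⟩,t⟩,⟨s,⟨s,t⟩⟩⟩,⟨e,⟨e,e⟩⟩⟩ takes ρ : ⟨⟨⟨e,e⟩,t⟩,⟨s,⟨s,t⟩⟩⟩, giving ⟨e,⟨e,e⟩⟩.
At [φ ν], φ : ⟨e,s⟩ takes ν : e, giving s.
At [[φ ν] μ], μ : ⟨s,e⟩ takes [φ ν] : s, giving e.
At [[ψ ρ] [[φ ν] μ]], [ψ ρ] : ⟨e,⟨e,e⟩⟩ takes [[φ ν] μ] : e, giving ⟨e,e⟩.

⟨e,e⟩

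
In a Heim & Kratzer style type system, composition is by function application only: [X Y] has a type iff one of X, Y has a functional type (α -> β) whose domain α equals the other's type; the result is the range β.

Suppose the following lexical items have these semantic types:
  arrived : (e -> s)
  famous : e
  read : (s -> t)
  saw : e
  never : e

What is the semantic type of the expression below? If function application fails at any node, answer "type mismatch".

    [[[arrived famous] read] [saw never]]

type mismatch

[arrived famous] — arrived of type (e -> s) combines with famous of type e: type s.
[[arrived famous] read] — read of type (s -> t) combines with [arrived famous] of type s: type t.
At [saw never]: neither e nor e can take the other as argument; the node is ill-typed.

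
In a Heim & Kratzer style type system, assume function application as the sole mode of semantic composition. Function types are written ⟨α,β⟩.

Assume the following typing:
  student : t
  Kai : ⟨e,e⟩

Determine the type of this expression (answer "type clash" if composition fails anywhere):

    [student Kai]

type clash

At [student Kai]: neither t nor ⟨e,e⟩ can take the other as argument; the node is ill-typed.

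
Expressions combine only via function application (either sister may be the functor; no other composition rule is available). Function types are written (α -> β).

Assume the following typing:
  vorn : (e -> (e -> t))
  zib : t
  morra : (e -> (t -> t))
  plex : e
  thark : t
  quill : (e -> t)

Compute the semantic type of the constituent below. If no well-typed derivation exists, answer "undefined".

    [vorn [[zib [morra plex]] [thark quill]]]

[morra plex]: functor morra : (e -> (t -> t)), argument plex : e; result (t -> t).
[zib [morra plex]]: functor [morra plex] : (t -> t), argument zib : t; result t.
[thark quill]: t with (e -> t) — neither is a function whose domain matches the other; composition fails here.

undefined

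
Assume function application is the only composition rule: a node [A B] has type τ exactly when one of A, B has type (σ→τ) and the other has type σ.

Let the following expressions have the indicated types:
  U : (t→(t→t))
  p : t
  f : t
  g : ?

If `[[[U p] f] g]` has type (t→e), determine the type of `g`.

[[[U p] f] g] is required to be (t→e). [[U p] f] : t cannot yield (t→e) as functor, so g : (t→(t→e)).

(t→(t→e))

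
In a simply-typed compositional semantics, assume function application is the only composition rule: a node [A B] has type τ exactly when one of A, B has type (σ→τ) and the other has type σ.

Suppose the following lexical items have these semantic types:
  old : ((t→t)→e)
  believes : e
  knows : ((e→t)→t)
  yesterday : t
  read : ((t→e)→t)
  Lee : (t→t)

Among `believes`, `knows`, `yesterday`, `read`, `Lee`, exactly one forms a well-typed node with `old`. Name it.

believes : e — does not combine with old.
knows : ((e→t)→t) — does not combine with old.
yesterday : t — does not combine with old.
read : ((t→e)→t) — does not combine with old.
Lee — combines: old : ((t→t)→e) takes Lee : (t→t) as argument, giving e.

Lee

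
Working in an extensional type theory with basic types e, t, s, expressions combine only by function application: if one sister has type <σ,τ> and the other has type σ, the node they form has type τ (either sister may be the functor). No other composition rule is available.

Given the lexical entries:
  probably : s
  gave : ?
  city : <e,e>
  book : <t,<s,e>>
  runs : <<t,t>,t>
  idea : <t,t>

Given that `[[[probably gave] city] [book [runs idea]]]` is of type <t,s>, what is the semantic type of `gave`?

<s,<<e,e>,<<s,e>,<t,s>>>>

At [[[probably gave] city] [book [runs idea]]] (required: <t,s>): [book [runs idea]] is <s,e>, which is not a function with range <t,s>; hence [[probably gave] city] is the functor — type <<s,e>,<t,s>>.
At [[probably gave] city] (required: <<s,e>,<t,s>>): city is <e,e>, which is not a function with range <<s,e>,<t,s>>; hence [probably gave] is the functor — type <<e,e>,<<s,e>,<t,s>>>.
At [probably gave] (required: <<e,e>,<<s,e>,<t,s>>>): probably is s, which is not a function with range <<e,e>,<<s,e>,<t,s>>>; hence gave is the functor — type <s,<<e,e>,<<s,e>,<t,s>>>>.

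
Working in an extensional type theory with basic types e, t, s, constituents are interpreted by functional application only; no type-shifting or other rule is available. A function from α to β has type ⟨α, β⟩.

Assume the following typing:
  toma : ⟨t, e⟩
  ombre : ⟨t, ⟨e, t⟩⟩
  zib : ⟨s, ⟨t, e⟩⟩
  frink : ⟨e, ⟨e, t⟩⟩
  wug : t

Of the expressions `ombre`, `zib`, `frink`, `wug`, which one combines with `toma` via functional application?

wug

ombre : ⟨t, ⟨e, t⟩⟩ — does not combine with toma.
zib : ⟨s, ⟨t, e⟩⟩ — does not combine with toma.
frink : ⟨e, ⟨e, t⟩⟩ — does not combine with toma.
wug — combines: toma : ⟨t, e⟩ takes wug : t as argument, giving e.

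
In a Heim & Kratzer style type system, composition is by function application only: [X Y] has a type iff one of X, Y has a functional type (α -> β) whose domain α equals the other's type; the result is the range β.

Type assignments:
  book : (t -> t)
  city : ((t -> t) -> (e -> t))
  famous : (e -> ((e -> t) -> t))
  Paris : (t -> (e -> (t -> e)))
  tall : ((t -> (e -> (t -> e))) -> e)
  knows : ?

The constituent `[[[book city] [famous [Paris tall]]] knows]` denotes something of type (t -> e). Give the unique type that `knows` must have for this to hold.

(t -> (t -> e))

At [[[book city] [famous [Paris tall]]] knows] (required: (t -> e)): [[book city] [famous [Paris tall]]] is t, which is not a function with range (t -> e); hence knows is the functor — type (t -> (t -> e)).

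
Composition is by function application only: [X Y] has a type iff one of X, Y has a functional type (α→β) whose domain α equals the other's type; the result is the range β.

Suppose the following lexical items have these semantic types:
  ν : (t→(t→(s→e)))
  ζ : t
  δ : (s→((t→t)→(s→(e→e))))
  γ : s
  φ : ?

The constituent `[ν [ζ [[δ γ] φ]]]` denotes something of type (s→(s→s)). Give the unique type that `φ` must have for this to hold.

For [ν [ζ [[δ γ] φ]]] to have type (s→(s→s)) with ν of type (t→(t→(s→e))), [ζ [[δ γ] φ]] must be the function: [ζ [[δ γ] φ]] : ((t→(t→(s→e)))→(s→(s→s))).
For [ζ [[δ γ] φ]] to have type ((t→(t→(s→e)))→(s→(s→s))) with ζ of type t, [[δ γ] φ] must be the function: [[δ γ] φ] : (t→((t→(t→(s→e)))→(s→(s→s)))).
For [[δ γ] φ] to have type (t→((t→(t→(s→e)))→(s→(s→s)))) with [δ γ] of type ((t→t)→(s→(e→e))), φ must be the function: φ : (((t→t)→(s→(e→e)))→(t→((t→(t→(s→e)))→(s→(s→s))))).

(((t→t)→(s→(e→e)))→(t→((t→(t→(s→e)))→(s→(s→s)))))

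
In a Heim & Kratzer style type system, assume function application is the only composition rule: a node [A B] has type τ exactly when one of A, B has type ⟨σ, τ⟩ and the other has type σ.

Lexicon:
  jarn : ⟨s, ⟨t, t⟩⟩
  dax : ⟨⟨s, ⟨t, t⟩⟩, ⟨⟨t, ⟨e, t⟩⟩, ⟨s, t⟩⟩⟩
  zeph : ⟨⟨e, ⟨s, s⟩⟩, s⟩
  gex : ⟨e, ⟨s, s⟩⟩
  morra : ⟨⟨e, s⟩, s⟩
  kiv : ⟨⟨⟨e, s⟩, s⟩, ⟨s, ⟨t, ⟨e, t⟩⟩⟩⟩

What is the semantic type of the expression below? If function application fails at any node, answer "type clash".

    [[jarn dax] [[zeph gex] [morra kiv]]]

⟨s, t⟩

[jarn dax] — dax of type ⟨⟨s, ⟨t, t⟩⟩, ⟨⟨t, ⟨e, t⟩⟩, ⟨s, t⟩⟩⟩ combines with jarn of type ⟨s, ⟨t, t⟩⟩: type ⟨⟨t, ⟨e, t⟩⟩, ⟨s, t⟩⟩.
[zeph gex] — zeph of type ⟨⟨e, ⟨s, s⟩⟩, s⟩ combines with gex of type ⟨e, ⟨s, s⟩⟩: type s.
[morra kiv] — kiv of type ⟨⟨⟨e, s⟩, s⟩, ⟨s, ⟨t, ⟨e, t⟩⟩⟩⟩ combines with morra of type ⟨⟨e, s⟩, s⟩: type ⟨s, ⟨t, ⟨e, t⟩⟩⟩.
[[zeph gex] [morra kiv]] — [morra kiv] of type ⟨s, ⟨t, ⟨e, t⟩⟩⟩ combines with [zeph gex] of type s: type ⟨t, ⟨e, t⟩⟩.
[[jarn dax] [[zeph gex] [morra kiv]]] — [jarn dax] of type ⟨⟨t, ⟨e, t⟩⟩, ⟨s, t⟩⟩ combines with [[zeph gex] [morra kiv]] of type ⟨t, ⟨e, t⟩⟩: type ⟨s, t⟩.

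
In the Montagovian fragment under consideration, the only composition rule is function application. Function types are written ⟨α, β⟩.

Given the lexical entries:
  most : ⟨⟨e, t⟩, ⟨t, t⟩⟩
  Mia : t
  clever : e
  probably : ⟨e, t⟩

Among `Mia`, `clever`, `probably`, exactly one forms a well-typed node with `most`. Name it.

Mia : t — most needs ⟨e, t⟩; Mia needs nothing (atomic); neither fits.
clever : e — most needs ⟨e, t⟩; clever needs nothing (atomic); neither fits.
probably — combines: most : ⟨⟨e, t⟩, ⟨t, t⟩⟩ takes probably : ⟨e, t⟩ as argument, giving ⟨t, t⟩.

probably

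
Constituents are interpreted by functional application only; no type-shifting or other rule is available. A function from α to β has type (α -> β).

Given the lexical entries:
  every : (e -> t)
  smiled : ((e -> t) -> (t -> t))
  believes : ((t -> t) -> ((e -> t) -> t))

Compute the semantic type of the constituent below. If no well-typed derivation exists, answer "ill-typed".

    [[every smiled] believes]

[every smiled]: functor smiled : ((e -> t) -> (t -> t)), argument every : (e -> t); result (t -> t).
[[every smiled] believes]: functor believes : ((t -> t) -> ((e -> t) -> t)), argument [every smiled] : (t -> t); result ((e -> t) -> t).

((e -> t) -> t)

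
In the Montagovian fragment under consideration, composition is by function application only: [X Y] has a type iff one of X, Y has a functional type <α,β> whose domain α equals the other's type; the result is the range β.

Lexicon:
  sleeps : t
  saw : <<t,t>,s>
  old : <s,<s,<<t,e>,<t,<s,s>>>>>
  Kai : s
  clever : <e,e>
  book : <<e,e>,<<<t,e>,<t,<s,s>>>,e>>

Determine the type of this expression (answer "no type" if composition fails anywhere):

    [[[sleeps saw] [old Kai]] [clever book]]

no type

At [sleeps saw]: neither t nor <<t,t>,s> can take the other as argument; the node is ill-typed.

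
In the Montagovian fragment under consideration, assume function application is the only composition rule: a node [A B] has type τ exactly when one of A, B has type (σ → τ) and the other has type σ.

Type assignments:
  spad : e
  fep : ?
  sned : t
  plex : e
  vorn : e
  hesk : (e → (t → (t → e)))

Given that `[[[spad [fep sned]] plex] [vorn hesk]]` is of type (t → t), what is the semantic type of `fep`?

At [[[spad [fep sned]] plex] [vorn hesk]] (required: (t → t)): [vorn hesk] is (t → (t → e)), which is not a function with range (t → t); hence [[spad [fep sned]] plex] is the functor — type ((t → (t → e)) → (t → t)).
At [[spad [fep sned]] plex] (required: ((t → (t → e)) → (t → t))): plex is e, which is not a function with range ((t → (t → e)) → (t → t)); hence [spad [fep sned]] is the functor — type (e → ((t → (t → e)) → (t → t))).
At [spad [fep sned]] (required: (e → ((t → (t → e)) → (t → t)))): spad is e, which is not a function with range (e → ((t → (t → e)) → (t → t))); hence [fep sned] is the functor — type (e → (e → ((t → (t → e)) → (t → t)))).
At [fep sned] (required: (e → (e → ((t → (t → e)) → (t → t))))): sned is t, which is not a function with range (e → (e → ((t → (t → e)) → (t → t)))); hence fep is the functor — type (t → (e → (e → ((t → (t → e)) → (t → t))))).

(t → (e → (e → ((t → (t → e)) → (t → t)))))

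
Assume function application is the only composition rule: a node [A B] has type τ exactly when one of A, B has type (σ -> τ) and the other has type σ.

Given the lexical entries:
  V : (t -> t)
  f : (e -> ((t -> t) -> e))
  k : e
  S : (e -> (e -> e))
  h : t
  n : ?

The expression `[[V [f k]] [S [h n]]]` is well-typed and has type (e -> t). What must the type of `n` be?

[[V [f k]] [S [h n]]] must have type (e -> t). The sister [V [f k]] has type e; that is not a function onto (e -> t), so [S [h n]] must be the functor, of type (e -> (e -> t)).
[S [h n]] must have type (e -> (e -> t)). The sister S has type (e -> (e -> e)); that is not a function onto (e -> (e -> t)), so [h n] must be the functor, of type ((e -> (e -> e)) -> (e -> (e -> t))).
[h n] must have type ((e -> (e -> e)) -> (e -> (e -> t))). The sister h has type t; that is not a function onto ((e -> (e -> e)) -> (e -> (e -> t))), so n must be the functor, of type (t -> ((e -> (e -> e)) -> (e -> (e -> t)))).

(t -> ((e -> (e -> e)) -> (e -> (e -> t))))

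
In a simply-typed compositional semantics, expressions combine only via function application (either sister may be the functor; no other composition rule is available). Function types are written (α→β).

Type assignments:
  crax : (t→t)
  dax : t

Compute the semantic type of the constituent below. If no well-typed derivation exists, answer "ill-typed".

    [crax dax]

[crax dax]: crax is (t→t), dax is t; result t.

t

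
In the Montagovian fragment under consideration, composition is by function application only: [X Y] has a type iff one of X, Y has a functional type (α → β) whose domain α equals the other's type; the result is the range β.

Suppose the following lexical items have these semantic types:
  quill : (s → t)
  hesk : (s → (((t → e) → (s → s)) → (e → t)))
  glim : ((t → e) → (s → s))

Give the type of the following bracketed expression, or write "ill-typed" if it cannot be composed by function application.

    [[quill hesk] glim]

[quill hesk]: (s → t) with (s → (((t → e) → (s → s)) → (e → t))) — neither is a function whose domain matches the other; composition fails here.

ill-typed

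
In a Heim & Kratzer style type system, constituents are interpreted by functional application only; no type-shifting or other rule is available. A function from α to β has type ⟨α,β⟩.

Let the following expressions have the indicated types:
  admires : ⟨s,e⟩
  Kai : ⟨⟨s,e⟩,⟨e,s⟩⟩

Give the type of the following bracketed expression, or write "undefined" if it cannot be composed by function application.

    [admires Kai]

[admires Kai] — Kai of type ⟨⟨s,e⟩,⟨e,s⟩⟩ combines with admires of type ⟨s,e⟩: type ⟨e,s⟩.

⟨e,s⟩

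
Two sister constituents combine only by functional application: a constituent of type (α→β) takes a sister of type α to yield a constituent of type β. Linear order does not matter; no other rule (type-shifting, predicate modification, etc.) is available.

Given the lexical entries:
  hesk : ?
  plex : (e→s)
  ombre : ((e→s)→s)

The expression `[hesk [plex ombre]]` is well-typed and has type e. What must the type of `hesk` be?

At [hesk [plex ombre]] (required: e): [plex ombre] is s, which is not a function with range e; hence hesk is the functor — type (s→e).

(s→e)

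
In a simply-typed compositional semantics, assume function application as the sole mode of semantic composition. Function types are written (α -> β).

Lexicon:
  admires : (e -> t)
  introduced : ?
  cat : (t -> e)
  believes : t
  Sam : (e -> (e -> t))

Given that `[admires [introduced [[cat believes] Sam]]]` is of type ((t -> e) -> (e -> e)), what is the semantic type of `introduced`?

For [admires [introduced [[cat believes] Sam]]] to have type ((t -> e) -> (e -> e)) with admires of type (e -> t), [introduced [[cat believes] Sam]] must be the function: [introduced [[cat believes] Sam]] : ((e -> t) -> ((t -> e) -> (e -> e))).
For [introduced [[cat believes] Sam]] to have type ((e -> t) -> ((t -> e) -> (e -> e))) with [[cat believes] Sam] of type (e -> t), introduced must be the function: introduced : ((e -> t) -> ((e -> t) -> ((t -> e) -> (e -> e)))).

((e -> t) -> ((e -> t) -> ((t -> e) -> (e -> e))))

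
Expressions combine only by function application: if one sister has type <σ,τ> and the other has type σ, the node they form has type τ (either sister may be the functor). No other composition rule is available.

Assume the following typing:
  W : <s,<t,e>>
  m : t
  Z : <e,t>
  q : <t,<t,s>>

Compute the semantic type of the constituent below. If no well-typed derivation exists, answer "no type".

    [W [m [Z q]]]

no type

[Z q]: <e,t> and <t,<t,s>> cannot combine by function application — type clash.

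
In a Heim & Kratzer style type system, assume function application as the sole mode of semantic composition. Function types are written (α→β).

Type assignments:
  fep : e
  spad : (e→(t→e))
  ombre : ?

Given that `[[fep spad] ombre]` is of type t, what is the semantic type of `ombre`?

((t→e)→t)

[[fep spad] ombre] must have type t. The sister [fep spad] has type (t→e); that is not a function onto t, so ombre must be the functor, of type ((t→e)→t).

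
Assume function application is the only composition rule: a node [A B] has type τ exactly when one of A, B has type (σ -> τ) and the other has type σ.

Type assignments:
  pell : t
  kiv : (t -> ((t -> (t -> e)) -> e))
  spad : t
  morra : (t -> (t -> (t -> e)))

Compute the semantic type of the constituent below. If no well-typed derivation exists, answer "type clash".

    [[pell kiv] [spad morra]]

[pell kiv]: functor kiv : (t -> ((t -> (t -> e)) -> e)), argument pell : t; result ((t -> (t -> e)) -> e).
[spad morra]: functor morra : (t -> (t -> (t -> e))), argument spad : t; result (t -> (t -> e)).
[[pell kiv] [spad morra]]: functor [pell kiv] : ((t -> (t -> e)) -> e), argument [spad morra] : (t -> (t -> e)); result e.

e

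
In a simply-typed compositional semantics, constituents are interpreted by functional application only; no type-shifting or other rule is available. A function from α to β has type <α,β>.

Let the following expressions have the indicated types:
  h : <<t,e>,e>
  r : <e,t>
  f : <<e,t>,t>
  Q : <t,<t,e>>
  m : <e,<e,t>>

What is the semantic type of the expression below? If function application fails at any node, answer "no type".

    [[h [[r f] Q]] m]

[r f]: functor f : <<e,t>,t>, argument r : <e,t>; result t.
[[r f] Q]: functor Q : <t,<t,e>>, argument [r f] : t; result <t,e>.
[h [[r f] Q]]: functor h : <<t,e>,e>, argument [[r f] Q] : <t,e>; result e.
[[h [[r f] Q]] m]: functor m : <e,<e,t>>, argument [h [[r f] Q]] : e; result <e,t>.

<e,t>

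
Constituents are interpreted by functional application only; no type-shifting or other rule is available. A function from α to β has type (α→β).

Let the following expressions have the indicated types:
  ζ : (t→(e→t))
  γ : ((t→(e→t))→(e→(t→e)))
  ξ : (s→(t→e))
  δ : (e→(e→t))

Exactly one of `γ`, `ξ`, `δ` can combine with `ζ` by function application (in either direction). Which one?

γ — combines: γ : ((t→(e→t))→(e→(t→e))) takes ζ : (t→(e→t)) as argument, giving (e→(t→e)).
ξ : (s→(t→e)) — does not combine with ζ.
δ : (e→(e→t)) — does not combine with ζ.

γ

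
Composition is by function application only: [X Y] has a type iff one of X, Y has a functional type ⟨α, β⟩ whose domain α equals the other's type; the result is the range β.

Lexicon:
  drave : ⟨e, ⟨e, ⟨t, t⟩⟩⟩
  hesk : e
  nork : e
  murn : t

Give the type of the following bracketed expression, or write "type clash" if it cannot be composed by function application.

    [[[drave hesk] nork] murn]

t

[drave hesk] — drave of type ⟨e, ⟨e, ⟨t, t⟩⟩⟩ combines with hesk of type e: type ⟨e, ⟨t, t⟩⟩.
[[drave hesk] nork] — [drave hesk] of type ⟨e, ⟨t, t⟩⟩ combines with nork of type e: type ⟨t, t⟩.
[[[drave hesk] nork] murn] — [[drave hesk] nork] of type ⟨t, t⟩ combines with murn of type t: type t.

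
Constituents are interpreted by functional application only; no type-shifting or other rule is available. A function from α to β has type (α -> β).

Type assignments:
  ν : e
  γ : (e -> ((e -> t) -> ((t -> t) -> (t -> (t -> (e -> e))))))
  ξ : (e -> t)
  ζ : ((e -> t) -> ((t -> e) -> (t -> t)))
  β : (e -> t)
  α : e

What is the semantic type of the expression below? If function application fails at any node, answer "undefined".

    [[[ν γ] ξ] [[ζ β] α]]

At [ν γ], γ : (e -> ((e -> t) -> ((t -> t) -> (t -> (t -> (e -> e)))))) takes ν : e, giving ((e -> t) -> ((t -> t) -> (t -> (t -> (e -> e))))).
At [[ν γ] ξ], [ν γ] : ((e -> t) -> ((t -> t) -> (t -> (t -> (e -> e))))) takes ξ : (e -> t), giving ((t -> t) -> (t -> (t -> (e -> e)))).
At [ζ β], ζ : ((e -> t) -> ((t -> e) -> (t -> t))) takes β : (e -> t), giving ((t -> e) -> (t -> t)).
[[ζ β] α]: ((t -> e) -> (t -> t)) with e — neither is a function whose domain matches the other; composition fails here.

undefined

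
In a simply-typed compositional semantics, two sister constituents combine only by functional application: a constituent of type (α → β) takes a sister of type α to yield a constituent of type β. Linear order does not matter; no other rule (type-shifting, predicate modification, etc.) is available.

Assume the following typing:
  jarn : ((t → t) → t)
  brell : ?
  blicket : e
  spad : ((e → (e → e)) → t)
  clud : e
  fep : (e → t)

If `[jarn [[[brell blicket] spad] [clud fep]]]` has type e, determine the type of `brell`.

At [jarn [[[brell blicket] spad] [clud fep]]] (required: e): jarn is ((t → t) → t), which is not a function with range e; hence [[[brell blicket] spad] [clud fep]] is the functor — type (((t → t) → t) → e).
At [[[brell blicket] spad] [clud fep]] (required: (((t → t) → t) → e)): [clud fep] is t, which is not a function with range (((t → t) → t) → e); hence [[brell blicket] spad] is the functor — type (t → (((t → t) → t) → e)).
At [[brell blicket] spad] (required: (t → (((t → t) → t) → e))): spad is ((e → (e → e)) → t), which is not a function with range (t → (((t → t) → t) → e)); hence [brell blicket] is the functor — type (((e → (e → e)) → t) → (t → (((t → t) → t) → e))).
At [brell blicket] (required: (((e → (e → e)) → t) → (t → (((t → t) → t) → e)))): blicket is e, which is not a function with range (((e → (e → e)) → t) → (t → (((t → t) → t) → e))); hence brell is the functor — type (e → (((e → (e → e)) → t) → (t → (((t → t) → t) → e)))).

(e → (((e → (e → e)) → t) → (t → (((t → t) → t) → e))))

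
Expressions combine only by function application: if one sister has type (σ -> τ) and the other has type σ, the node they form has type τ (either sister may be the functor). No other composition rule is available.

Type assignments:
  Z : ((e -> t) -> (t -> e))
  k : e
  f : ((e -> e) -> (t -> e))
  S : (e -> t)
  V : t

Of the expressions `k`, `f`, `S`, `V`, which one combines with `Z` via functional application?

k : e — neither side's domain matches the other.
f : ((e -> e) -> (t -> e)) — neither side's domain matches the other.
S — combines: Z : ((e -> t) -> (t -> e)) takes S : (e -> t) as argument, giving (t -> e).
V : t — neither side's domain matches the other.

S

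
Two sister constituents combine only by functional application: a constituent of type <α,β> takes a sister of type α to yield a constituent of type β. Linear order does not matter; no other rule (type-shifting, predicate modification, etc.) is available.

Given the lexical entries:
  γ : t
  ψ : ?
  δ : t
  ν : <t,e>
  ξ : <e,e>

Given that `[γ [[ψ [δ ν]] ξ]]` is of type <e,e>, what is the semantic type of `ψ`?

[γ [[ψ [δ ν]] ξ]] is required to be <e,e>. γ : t cannot yield <e,e> as functor, so [[ψ [δ ν]] ξ] : <t,<e,e>>.
[[ψ [δ ν]] ξ] is required to be <t,<e,e>>. ξ : <e,e> cannot yield <t,<e,e>> as functor, so [ψ [δ ν]] : <<e,e>,<t,<e,e>>>.
[ψ [δ ν]] is required to be <<e,e>,<t,<e,e>>>. [δ ν] : e cannot yield <<e,e>,<t,<e,e>>> as functor, so ψ : <e,<<e,e>,<t,<e,e>>>>.

<e,<<e,e>,<t,<e,e>>>>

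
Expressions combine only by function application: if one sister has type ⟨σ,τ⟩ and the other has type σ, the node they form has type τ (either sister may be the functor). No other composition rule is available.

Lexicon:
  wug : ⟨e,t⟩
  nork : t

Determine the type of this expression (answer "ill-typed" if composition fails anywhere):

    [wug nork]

ill-typed

[wug nork]: ⟨e,t⟩ and t cannot combine by function application — type clash.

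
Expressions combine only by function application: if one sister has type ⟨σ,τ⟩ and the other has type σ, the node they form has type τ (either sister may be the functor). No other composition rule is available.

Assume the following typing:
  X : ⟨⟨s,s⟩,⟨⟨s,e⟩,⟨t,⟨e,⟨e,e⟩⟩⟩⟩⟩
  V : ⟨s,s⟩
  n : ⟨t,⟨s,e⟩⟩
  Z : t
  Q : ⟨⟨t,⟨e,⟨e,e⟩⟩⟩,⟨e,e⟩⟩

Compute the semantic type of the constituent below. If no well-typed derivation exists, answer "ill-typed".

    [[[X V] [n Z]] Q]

⟨e,e⟩

[X V] — X of type ⟨⟨s,s⟩,⟨⟨s,e⟩,⟨t,⟨e,⟨e,e⟩⟩⟩⟩⟩ combines with V of type ⟨s,s⟩: type ⟨⟨s,e⟩,⟨t,⟨e,⟨e,e⟩⟩⟩⟩.
[n Z] — n of type ⟨t,⟨s,e⟩⟩ combines with Z of type t: type ⟨s,e⟩.
[[X V] [n Z]] — [X V] of type ⟨⟨s,e⟩,⟨t,⟨e,⟨e,e⟩⟩⟩⟩ combines with [n Z] of type ⟨s,e⟩: type ⟨t,⟨e,⟨e,e⟩⟩⟩.
[[[X V] [n Z]] Q] — Q of type ⟨⟨t,⟨e,⟨e,e⟩⟩⟩,⟨e,e⟩⟩ combines with [[X V] [n Z]] of type ⟨t,⟨e,⟨e,e⟩⟩⟩: type ⟨e,e⟩.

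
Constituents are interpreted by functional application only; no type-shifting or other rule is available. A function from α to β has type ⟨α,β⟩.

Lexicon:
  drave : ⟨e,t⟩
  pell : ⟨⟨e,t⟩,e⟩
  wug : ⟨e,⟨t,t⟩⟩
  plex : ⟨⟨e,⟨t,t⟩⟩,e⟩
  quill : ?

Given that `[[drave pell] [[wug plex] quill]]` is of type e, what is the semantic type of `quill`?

At [[drave pell] [[wug plex] quill]] (required: e): [drave pell] is e, which is not a function with range e; hence [[wug plex] quill] is the functor — type ⟨e,e⟩.
At [[wug plex] quill] (required: ⟨e,e⟩): [wug plex] is e, which is not a function with range ⟨e,e⟩; hence quill is the functor — type ⟨e,⟨e,e⟩⟩.

⟨e,⟨e,e⟩⟩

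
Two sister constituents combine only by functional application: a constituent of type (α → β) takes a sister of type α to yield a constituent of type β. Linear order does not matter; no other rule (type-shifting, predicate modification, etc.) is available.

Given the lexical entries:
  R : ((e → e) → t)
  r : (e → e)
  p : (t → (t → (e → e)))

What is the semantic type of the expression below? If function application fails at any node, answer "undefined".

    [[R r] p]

[R r]: R is ((e → e) → t), r is (e → e); result t.
[[R r] p]: p is (t → (t → (e → e))), [R r] is t; result (t → (e → e)).

(t → (e → e))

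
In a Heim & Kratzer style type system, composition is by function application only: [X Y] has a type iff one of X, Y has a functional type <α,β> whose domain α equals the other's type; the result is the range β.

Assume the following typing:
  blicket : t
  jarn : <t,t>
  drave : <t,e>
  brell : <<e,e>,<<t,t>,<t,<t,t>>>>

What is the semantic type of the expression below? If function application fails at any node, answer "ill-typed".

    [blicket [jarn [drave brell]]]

[drave brell]: <t,e> with <<e,e>,<<t,t>,<t,<t,t>>>> — neither is a function whose domain matches the other; composition fails here.

ill-typed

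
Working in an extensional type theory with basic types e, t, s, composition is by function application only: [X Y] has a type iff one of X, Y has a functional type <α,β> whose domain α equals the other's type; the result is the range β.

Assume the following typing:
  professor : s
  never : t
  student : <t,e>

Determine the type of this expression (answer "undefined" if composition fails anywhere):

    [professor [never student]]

At [never student], student : <t,e> takes never : t, giving e.
[professor [never student]]: s and e cannot combine by function application — type clash.

undefined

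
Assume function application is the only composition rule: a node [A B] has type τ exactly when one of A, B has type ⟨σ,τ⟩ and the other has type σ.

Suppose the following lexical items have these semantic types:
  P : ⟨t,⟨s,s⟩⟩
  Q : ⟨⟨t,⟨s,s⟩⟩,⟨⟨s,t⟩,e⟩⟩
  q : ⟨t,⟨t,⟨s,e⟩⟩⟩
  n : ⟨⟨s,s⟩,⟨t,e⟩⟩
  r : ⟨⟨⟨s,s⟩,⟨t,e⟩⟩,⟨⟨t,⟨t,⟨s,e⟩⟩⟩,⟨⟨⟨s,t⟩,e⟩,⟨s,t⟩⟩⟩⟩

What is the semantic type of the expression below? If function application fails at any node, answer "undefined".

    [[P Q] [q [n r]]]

⟨s,t⟩

At [P Q], Q : ⟨⟨t,⟨s,s⟩⟩,⟨⟨s,t⟩,e⟩⟩ takes P : ⟨t,⟨s,s⟩⟩, giving ⟨⟨s,t⟩,e⟩.
At [n r], r : ⟨⟨⟨s,s⟩,⟨t,e⟩⟩,⟨⟨t,⟨t,⟨s,e⟩⟩⟩,⟨⟨⟨s,t⟩,e⟩,⟨s,t⟩⟩⟩⟩ takes n : ⟨⟨s,s⟩,⟨t,e⟩⟩, giving ⟨⟨t,⟨t,⟨s,e⟩⟩⟩,⟨⟨⟨s,t⟩,e⟩,⟨s,t⟩⟩⟩.
At [q [n r]], [n r] : ⟨⟨t,⟨t,⟨s,e⟩⟩⟩,⟨⟨⟨s,t⟩,e⟩,⟨s,t⟩⟩⟩ takes q : ⟨t,⟨t,⟨s,e⟩⟩⟩, giving ⟨⟨⟨s,t⟩,e⟩,⟨s,t⟩⟩.
At [[P Q] [q [n r]]], [q [n r]] : ⟨⟨⟨s,t⟩,e⟩,⟨s,t⟩⟩ takes [P Q] : ⟨⟨s,t⟩,e⟩, giving ⟨s,t⟩.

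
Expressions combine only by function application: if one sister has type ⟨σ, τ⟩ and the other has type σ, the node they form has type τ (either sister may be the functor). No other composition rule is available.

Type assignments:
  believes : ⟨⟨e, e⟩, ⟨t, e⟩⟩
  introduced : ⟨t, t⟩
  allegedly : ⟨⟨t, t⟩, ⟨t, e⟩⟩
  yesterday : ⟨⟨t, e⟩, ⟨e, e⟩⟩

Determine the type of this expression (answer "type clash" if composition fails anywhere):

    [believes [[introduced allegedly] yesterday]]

[introduced allegedly] — allegedly of type ⟨⟨t, t⟩, ⟨t, e⟩⟩ combines with introduced of type ⟨t, t⟩: type ⟨t, e⟩.
[[introduced allegedly] yesterday] — yesterday of type ⟨⟨t, e⟩, ⟨e, e⟩⟩ combines with [introduced allegedly] of type ⟨t, e⟩: type ⟨e, e⟩.
[believes [[introduced allegedly] yesterday]] — believes of type ⟨⟨e, e⟩, ⟨t, e⟩⟩ combines with [[introduced allegedly] yesterday] of type ⟨e, e⟩: type ⟨t, e⟩.

⟨t, e⟩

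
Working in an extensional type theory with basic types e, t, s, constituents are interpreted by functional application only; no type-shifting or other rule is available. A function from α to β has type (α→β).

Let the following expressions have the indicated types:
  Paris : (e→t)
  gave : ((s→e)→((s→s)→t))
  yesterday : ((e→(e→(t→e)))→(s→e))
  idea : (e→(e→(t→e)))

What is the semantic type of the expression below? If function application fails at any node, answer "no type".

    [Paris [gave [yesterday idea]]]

no type

[yesterday idea] — yesterday of type ((e→(e→(t→e)))→(s→e)) combines with idea of type (e→(e→(t→e))): type (s→e).
[gave [yesterday idea]] — gave of type ((s→e)→((s→s)→t)) combines with [yesterday idea] of type (s→e): type ((s→s)→t).
At [Paris [gave [yesterday idea]]]: neither (e→t) nor ((s→s)→t) can take the other as argument; the node is ill-typed.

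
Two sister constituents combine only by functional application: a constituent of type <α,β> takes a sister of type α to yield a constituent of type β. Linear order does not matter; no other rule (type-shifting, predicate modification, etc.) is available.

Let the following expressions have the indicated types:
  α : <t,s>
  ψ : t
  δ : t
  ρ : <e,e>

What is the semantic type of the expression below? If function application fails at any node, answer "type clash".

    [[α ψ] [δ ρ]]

type clash

[α ψ]: <t,s> applied to t yields s.
[δ ρ]: t with <e,e> — neither is a function whose domain matches the other; composition fails here.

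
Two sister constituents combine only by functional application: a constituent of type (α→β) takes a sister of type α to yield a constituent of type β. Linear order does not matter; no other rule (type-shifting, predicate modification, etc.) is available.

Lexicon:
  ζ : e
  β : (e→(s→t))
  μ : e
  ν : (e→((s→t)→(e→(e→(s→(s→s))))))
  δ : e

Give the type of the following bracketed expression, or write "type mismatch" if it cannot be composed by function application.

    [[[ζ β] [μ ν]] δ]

[ζ β]: functor β : (e→(s→t)), argument ζ : e; result (s→t).
[μ ν]: functor ν : (e→((s→t)→(e→(e→(s→(s→s)))))), argument μ : e; result ((s→t)→(e→(e→(s→(s→s))))).
[[ζ β] [μ ν]]: functor [μ ν] : ((s→t)→(e→(e→(s→(s→s))))), argument [ζ β] : (s→t); result (e→(e→(s→(s→s)))).
[[[ζ β] [μ ν]] δ]: functor [[ζ β] [μ ν]] : (e→(e→(s→(s→s)))), argument δ : e; result (e→(s→(s→s))).

(e→(s→(s→s)))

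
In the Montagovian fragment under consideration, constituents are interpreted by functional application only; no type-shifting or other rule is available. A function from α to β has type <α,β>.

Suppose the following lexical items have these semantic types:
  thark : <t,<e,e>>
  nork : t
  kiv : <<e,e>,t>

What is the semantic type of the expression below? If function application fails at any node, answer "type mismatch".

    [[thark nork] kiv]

t

At [thark nork], thark : <t,<e,e>> takes nork : t, giving <e,e>.
At [[thark nork] kiv], kiv : <<e,e>,t> takes [thark nork] : <e,e>, giving t.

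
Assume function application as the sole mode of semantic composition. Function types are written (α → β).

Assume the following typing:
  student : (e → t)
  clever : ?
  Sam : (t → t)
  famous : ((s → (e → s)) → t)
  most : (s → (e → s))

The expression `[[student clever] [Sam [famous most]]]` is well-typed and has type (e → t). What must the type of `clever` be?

For [[student clever] [Sam [famous most]]] to have type (e → t) with [Sam [famous most]] of type t, [student clever] must be the function: [student clever] : (t → (e → t)).
For [student clever] to have type (t → (e → t)) with student of type (e → t), clever must be the function: clever : ((e → t) → (t → (e → t))).

((e → t) → (t → (e → t)))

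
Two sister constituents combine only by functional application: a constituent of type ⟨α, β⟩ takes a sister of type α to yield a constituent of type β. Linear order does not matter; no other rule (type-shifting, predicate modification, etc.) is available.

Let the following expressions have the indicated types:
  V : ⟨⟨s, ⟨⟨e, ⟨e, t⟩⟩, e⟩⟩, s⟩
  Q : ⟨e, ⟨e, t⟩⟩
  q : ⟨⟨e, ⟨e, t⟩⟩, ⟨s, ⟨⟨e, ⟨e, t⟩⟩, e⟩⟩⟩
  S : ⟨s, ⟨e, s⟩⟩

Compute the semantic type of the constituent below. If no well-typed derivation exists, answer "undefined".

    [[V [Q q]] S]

⟨e, s⟩

At [Q q], q : ⟨⟨e, ⟨e, t⟩⟩, ⟨s, ⟨⟨e, ⟨e, t⟩⟩, e⟩⟩⟩ takes Q : ⟨e, ⟨e, t⟩⟩, giving ⟨s, ⟨⟨e, ⟨e, t⟩⟩, e⟩⟩.
At [V [Q q]], V : ⟨⟨s, ⟨⟨e, ⟨e, t⟩⟩, e⟩⟩, s⟩ takes [Q q] : ⟨s, ⟨⟨e, ⟨e, t⟩⟩, e⟩⟩, giving s.
At [[V [Q q]] S], S : ⟨s, ⟨e, s⟩⟩ takes [V [Q q]] : s, giving ⟨e, s⟩.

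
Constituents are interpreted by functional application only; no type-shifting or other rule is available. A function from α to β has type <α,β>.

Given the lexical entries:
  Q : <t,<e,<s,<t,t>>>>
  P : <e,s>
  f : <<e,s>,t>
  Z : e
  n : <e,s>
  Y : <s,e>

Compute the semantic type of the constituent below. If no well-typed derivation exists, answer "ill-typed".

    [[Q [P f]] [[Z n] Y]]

<s,<t,t>>

At [P f], f : <<e,s>,t> takes P : <e,s>, giving t.
At [Q [P f]], Q : <t,<e,<s,<t,t>>>> takes [P f] : t, giving <e,<s,<t,t>>>.
At [Z n], n : <e,s> takes Z : e, giving s.
At [[Z n] Y], Y : <s,e> takes [Z n] : s, giving e.
At [[Q [P f]] [[Z n] Y]], [Q [P f]] : <e,<s,<t,t>>> takes [[Z n] Y] : e, giving <s,<t,t>>.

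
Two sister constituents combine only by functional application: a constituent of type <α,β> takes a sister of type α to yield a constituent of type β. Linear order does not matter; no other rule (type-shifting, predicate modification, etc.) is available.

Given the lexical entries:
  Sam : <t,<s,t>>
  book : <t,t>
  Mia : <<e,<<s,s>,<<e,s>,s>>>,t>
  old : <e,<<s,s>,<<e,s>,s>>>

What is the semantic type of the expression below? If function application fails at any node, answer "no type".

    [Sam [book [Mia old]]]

[Mia old]: <<e,<<s,s>,<<e,s>,s>>>,t> applied to <e,<<s,s>,<<e,s>,s>>> yields t.
[book [Mia old]]: <t,t> applied to t yields t.
[Sam [book [Mia old]]]: <t,<s,t>> applied to t yields <s,t>.

<s,t>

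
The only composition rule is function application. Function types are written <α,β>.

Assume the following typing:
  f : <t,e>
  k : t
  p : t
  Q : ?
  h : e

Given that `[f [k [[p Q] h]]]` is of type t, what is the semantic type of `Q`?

At [f [k [[p Q] h]]] (required: t): f is <t,e>, which is not a function with range t; hence [k [[p Q] h]] is the functor — type <<t,e>,t>.
At [k [[p Q] h]] (required: <<t,e>,t>): k is t, which is not a function with range <<t,e>,t>; hence [[p Q] h] is the functor — type <t,<<t,e>,t>>.
At [[p Q] h] (required: <t,<<t,e>,t>>): h is e, which is not a function with range <t,<<t,e>,t>>; hence [p Q] is the functor — type <e,<t,<<t,e>,t>>>.
At [p Q] (required: <e,<t,<<t,e>,t>>>): p is t, which is not a function with range <e,<t,<<t,e>,t>>>; hence Q is the functor — type <t,<e,<t,<<t,e>,t>>>>.

<t,<e,<t,<<t,e>,t>>>>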